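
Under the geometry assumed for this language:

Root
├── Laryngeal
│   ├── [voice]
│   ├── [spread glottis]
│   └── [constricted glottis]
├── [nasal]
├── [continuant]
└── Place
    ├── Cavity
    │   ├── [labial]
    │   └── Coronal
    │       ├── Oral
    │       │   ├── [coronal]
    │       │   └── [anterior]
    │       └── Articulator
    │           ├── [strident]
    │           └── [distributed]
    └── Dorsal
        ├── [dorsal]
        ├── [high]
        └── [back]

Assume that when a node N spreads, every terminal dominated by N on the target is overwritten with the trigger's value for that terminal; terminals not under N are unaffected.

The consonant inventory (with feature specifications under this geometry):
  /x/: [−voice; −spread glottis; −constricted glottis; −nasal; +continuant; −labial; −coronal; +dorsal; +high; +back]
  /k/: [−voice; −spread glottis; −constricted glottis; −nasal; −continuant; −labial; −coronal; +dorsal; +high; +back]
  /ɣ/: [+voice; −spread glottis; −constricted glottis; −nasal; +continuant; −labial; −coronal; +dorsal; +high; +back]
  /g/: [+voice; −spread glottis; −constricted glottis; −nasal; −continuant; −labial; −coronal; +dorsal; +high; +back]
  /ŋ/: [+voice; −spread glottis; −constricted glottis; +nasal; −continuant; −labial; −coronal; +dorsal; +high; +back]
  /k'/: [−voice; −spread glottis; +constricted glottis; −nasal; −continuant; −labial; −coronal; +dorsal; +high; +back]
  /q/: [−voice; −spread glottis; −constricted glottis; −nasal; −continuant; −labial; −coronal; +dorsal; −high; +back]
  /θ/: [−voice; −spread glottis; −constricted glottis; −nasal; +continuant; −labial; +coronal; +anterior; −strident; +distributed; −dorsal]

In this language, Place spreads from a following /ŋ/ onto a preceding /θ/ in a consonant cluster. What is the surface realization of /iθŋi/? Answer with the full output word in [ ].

Terminals under Place in this geometry: [labial], [coronal], [anterior], [strident], [distributed], [dorsal], [high], [back].
After delinking /θ/'s Place and linking /ŋ/'s, the affected terminals become [−labial], [−coronal], [+dorsal], [+high], [+back]; [voice], [spread glottis], [constricted glottis], … (outside Place) are retained from /θ/.
This feature bundle is that of [x], so /iθŋi/ surfaces as [ixŋi].

[ixŋi]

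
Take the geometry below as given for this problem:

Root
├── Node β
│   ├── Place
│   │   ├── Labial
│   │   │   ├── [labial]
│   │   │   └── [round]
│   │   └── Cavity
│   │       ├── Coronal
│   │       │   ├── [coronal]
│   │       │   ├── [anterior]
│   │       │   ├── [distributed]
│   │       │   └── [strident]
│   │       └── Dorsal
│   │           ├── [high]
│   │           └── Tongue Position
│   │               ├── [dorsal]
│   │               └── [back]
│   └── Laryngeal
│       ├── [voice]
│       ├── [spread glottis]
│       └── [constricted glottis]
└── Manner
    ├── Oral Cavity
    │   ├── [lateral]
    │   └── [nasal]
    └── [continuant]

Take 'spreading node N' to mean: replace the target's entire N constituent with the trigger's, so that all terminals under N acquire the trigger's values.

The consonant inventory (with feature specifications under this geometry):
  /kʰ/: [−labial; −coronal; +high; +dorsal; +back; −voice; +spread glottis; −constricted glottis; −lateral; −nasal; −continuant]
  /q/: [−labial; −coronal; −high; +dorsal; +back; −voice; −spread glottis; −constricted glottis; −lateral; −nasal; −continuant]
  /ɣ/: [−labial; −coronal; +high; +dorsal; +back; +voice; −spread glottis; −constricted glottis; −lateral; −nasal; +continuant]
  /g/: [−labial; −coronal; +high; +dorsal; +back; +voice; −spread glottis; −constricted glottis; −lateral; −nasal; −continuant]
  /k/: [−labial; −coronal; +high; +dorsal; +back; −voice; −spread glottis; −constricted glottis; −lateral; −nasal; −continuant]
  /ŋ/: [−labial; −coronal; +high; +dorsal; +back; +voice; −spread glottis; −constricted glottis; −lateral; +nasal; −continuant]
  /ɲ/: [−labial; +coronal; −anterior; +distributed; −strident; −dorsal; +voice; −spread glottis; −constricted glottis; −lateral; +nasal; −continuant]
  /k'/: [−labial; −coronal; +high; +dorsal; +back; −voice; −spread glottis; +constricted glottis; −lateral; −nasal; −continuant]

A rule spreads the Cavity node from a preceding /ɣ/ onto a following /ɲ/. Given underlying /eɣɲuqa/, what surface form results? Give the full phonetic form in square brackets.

[eɣŋuqa]

Terminals under Cavity in this geometry: [coronal], [anterior], [distributed], [strident], [high], [dorsal], [back].
After delinking /ɲ/'s Cavity and linking /ɣ/'s, the affected terminals become [−coronal], [+high], [+dorsal], [+back]; [labial], [voice], [spread glottis], … (outside Cavity) are retained from /ɲ/.
This feature bundle is that of [ŋ], so /eɣɲuqa/ surfaces as [eɣŋuqa].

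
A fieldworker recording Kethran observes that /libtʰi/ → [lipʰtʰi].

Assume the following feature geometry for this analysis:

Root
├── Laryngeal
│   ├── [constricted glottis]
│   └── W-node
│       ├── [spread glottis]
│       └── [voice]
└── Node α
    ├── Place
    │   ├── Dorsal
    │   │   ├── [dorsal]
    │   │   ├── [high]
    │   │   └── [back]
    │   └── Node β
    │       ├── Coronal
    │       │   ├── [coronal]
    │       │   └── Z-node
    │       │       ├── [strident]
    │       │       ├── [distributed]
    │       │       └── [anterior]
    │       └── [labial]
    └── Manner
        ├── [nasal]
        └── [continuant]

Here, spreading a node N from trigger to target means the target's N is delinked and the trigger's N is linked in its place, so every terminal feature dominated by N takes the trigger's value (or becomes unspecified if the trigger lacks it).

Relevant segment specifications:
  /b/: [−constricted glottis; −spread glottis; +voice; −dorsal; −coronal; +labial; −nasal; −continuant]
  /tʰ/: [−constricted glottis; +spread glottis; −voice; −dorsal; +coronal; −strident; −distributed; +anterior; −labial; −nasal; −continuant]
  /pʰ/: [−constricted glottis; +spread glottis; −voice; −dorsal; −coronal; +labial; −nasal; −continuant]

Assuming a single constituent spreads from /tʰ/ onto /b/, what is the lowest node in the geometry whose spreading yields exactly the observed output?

Feature comparison: [voice], [spread glottis] differ between /b/ and [pʰ]; the remaining terminals match.
In this geometry the lowest node dominating all of them is W-node: every daughter of W-node dominates only a proper subset, so no lower node suffices.
Delinking /b/'s W-node and associating /tʰ/'s W-node gives precisely the feature bundle of [pʰ].
Features on which the two segments disagree outside W-node, such as [coronal], [labial], are unchanged — nothing dominating them spread, and W-node is the minimal sufficient constituent.

W-node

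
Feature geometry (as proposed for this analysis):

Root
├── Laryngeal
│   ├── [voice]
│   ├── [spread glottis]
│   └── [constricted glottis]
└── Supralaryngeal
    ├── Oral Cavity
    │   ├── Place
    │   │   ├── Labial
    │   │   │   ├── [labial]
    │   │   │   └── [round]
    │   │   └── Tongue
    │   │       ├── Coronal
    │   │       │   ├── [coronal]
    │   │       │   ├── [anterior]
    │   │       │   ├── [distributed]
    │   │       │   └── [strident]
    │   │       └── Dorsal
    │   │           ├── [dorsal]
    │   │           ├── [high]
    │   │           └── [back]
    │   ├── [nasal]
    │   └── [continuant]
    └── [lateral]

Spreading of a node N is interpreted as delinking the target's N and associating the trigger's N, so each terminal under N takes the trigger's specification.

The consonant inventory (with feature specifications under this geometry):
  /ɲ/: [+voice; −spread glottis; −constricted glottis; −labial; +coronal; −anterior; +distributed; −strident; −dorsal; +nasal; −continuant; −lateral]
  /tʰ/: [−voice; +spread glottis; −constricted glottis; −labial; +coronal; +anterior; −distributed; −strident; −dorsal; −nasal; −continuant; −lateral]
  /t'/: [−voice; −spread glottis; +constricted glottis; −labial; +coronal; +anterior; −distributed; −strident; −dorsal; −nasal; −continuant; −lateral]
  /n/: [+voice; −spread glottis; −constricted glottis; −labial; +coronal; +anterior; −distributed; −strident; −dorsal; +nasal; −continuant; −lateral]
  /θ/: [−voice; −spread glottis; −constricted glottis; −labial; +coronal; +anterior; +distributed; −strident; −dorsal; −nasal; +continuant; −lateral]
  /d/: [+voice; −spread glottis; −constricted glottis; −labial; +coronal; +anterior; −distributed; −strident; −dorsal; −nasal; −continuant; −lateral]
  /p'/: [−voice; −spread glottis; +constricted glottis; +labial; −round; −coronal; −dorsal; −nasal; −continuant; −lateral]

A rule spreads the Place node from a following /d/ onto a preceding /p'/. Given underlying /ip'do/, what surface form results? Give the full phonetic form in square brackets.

The Place node dominates the terminals [labial], [round], [coronal], [anterior], [distributed], [strident], [dorsal], [high], [back].
After delinking /p'/'s Place and linking /d/'s, the affected terminals become [−labial], [+coronal], [+anterior], [−distributed], [−strident], [−dorsal]; [voice], [spread glottis], [constricted glottis], … (outside Place) are retained from /p'/.
The resulting bundle matches /t'/ in the inventory; substituting it for /p'/ gives [it'do].

[it'do]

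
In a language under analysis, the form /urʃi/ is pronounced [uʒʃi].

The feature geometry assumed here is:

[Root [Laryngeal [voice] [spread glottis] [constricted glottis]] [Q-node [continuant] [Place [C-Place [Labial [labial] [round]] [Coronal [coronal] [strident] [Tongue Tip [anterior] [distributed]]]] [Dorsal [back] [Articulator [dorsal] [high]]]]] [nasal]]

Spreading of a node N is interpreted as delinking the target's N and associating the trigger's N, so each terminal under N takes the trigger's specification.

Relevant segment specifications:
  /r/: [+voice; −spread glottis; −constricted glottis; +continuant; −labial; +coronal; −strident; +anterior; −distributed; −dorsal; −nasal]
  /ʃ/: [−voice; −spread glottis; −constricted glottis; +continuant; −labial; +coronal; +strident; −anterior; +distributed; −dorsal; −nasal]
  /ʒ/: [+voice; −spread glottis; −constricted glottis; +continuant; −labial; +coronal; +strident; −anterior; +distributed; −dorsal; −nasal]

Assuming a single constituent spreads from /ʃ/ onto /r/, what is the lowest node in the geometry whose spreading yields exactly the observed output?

Coronal

Comparing /r/ with its surface form [ʒ], the features that change are [anterior], [distributed], [strident].
Tracing each changed feature up the tree, the paths first meet at Coronal; any lower node misses at least one of them.
Delinking /r/'s Coronal and associating /ʃ/'s Coronal gives precisely the feature bundle of [ʒ].
[voice], a feature on which the two segments disagree outside Coronal, is unchanged — nothing dominating it spread, and Coronal is the minimal sufficient constituent.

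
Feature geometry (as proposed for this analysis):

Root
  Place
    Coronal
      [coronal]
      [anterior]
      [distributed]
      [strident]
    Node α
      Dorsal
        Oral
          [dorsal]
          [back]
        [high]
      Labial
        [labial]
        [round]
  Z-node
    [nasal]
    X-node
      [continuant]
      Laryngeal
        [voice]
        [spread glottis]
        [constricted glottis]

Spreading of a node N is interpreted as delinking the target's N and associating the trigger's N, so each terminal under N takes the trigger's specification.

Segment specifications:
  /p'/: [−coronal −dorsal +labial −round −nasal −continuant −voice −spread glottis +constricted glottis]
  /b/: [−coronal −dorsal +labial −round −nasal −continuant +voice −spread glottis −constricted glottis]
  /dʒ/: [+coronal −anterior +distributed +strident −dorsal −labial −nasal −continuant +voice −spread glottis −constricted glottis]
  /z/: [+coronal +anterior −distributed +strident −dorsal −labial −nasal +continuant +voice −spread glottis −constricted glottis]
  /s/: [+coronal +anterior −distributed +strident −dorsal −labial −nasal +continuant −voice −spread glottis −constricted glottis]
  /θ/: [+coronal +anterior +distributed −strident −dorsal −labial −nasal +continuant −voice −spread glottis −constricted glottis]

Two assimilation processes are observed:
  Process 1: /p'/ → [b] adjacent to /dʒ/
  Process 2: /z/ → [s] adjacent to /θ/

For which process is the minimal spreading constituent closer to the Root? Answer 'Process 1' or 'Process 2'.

Process 1

Process 1 alters [voice], [constricted glottis]; the lowest common ancestor is Laryngeal (depth 3 from Root).
Process 2 alters [voice]; the lowest dominating node is [voice] (depth 4 from Root).
Depth 3 < depth 4; Process 1 involves the structurally higher constituent Laryngeal.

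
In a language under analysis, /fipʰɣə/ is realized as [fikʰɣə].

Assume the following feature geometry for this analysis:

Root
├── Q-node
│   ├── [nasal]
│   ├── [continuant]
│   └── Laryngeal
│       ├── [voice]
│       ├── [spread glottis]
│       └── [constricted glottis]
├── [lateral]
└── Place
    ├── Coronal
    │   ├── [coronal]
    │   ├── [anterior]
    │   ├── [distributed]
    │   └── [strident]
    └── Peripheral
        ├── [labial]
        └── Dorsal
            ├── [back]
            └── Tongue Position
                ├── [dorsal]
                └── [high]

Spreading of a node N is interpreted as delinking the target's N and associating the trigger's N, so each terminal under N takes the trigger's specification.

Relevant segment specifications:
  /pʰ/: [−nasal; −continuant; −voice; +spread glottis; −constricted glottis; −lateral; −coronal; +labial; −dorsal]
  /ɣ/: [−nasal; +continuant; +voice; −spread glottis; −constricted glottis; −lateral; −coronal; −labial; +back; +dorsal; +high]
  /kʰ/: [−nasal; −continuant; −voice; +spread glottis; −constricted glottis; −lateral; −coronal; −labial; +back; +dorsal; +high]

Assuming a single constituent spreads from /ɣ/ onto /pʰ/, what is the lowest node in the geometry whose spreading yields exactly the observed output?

The alternation /pʰ/ → [kʰ] changes [labial], [dorsal], [high], [back] and nothing else.
These terminals are all dominated by Peripheral, and no proper subconstituent of Peripheral covers them all; Peripheral is their lowest common ancestor.
Spreading Peripheral from /ɣ/ overwrites each of those terminals with /ɣ/'s values, yielding exactly [kʰ].
Features on which the two segments disagree outside Peripheral, such as [spread glottis], [continuant], are unchanged — nothing dominating them spread, and Peripheral is the minimal sufficient constituent.

Peripheral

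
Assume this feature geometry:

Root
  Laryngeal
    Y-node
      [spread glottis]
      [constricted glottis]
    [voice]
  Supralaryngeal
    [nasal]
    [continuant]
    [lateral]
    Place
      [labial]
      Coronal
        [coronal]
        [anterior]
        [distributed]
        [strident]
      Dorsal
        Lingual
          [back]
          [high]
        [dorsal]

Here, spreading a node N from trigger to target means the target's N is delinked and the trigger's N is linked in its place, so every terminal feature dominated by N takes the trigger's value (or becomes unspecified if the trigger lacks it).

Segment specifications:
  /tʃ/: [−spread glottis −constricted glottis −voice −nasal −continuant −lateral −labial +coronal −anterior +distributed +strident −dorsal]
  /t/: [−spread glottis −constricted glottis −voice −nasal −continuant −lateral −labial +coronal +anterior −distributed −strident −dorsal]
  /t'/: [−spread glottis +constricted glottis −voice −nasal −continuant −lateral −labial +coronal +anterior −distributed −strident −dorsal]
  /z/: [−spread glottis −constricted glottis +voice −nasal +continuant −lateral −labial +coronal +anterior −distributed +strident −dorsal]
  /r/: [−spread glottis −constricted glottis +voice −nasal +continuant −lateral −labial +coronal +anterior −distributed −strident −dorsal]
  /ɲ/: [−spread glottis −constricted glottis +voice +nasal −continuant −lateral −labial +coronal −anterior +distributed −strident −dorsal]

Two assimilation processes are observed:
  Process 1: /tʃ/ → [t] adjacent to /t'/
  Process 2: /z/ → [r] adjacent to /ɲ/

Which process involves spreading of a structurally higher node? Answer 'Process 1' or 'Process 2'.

Process 1: the features that change are [anterior], [distributed], [strident]; the minimal node is Coronal (depth 3).
Process 2: the feature that changes is [strident]; the minimal node is [strident] (depth 4).
Coronal is closer to Root than [strident], so Process 1 spreads the higher node.

Process 1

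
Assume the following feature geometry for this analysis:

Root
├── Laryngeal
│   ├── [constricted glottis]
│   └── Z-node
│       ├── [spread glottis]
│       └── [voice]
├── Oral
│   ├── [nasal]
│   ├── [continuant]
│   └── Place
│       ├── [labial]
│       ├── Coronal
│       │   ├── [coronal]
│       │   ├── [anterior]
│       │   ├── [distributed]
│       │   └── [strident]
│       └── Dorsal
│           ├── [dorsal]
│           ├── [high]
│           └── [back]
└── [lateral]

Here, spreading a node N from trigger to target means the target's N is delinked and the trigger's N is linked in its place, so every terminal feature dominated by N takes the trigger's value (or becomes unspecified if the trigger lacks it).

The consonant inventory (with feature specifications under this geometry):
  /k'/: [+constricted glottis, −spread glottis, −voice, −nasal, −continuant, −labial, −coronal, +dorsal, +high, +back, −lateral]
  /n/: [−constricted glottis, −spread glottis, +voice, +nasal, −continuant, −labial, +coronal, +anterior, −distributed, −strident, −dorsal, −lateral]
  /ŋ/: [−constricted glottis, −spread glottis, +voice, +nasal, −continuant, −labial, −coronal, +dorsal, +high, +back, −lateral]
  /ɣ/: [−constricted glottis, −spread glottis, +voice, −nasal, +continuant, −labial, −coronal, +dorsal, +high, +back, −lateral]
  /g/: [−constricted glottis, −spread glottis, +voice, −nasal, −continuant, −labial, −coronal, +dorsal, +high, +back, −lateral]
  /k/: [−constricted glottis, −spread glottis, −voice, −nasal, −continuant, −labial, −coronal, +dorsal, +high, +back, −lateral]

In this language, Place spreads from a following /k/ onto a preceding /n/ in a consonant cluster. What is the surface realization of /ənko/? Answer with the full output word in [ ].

Terminals under Place in this geometry: [labial], [coronal], [anterior], [distributed], [strident], [dorsal], [high], [back].
The target acquires /k/'s values for everything under Place — [−labial], [−coronal], [+dorsal], [+high], [+back] — while keeping its own [constricted glottis], [spread glottis], [voice], ….
The resulting bundle matches /ŋ/ in the inventory; substituting it for /n/ gives [əŋko].

[əŋko]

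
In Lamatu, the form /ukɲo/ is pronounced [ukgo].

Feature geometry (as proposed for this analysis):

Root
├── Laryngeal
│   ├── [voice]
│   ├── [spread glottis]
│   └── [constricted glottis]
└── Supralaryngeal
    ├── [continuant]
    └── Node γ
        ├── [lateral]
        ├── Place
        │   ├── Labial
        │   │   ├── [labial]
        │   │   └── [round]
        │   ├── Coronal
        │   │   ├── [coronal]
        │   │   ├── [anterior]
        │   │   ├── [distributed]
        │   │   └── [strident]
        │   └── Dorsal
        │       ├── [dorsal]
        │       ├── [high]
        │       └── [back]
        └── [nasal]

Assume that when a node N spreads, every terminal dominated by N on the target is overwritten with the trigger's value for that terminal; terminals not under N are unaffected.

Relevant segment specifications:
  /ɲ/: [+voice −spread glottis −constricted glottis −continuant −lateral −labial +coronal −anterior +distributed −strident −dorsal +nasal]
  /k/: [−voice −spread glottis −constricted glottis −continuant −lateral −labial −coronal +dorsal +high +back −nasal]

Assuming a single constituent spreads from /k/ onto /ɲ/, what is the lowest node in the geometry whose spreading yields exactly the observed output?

Node γ

The alternation /ɲ/ → [g] changes [nasal], [coronal], [anterior], [distributed], [strident], [dorsal], [high], [back] and nothing else.
Tracing each changed feature up the tree, the paths first meet at Node γ; any lower node misses at least one of them.
Spreading Node γ from /k/ overwrites each of those terminals with /k/'s values, yielding exactly [g].
[voice] stays as in /ɲ/ although /k/ differs there, so no node dominating it spread; among the remaining candidates Node γ is the lowest that derives the output.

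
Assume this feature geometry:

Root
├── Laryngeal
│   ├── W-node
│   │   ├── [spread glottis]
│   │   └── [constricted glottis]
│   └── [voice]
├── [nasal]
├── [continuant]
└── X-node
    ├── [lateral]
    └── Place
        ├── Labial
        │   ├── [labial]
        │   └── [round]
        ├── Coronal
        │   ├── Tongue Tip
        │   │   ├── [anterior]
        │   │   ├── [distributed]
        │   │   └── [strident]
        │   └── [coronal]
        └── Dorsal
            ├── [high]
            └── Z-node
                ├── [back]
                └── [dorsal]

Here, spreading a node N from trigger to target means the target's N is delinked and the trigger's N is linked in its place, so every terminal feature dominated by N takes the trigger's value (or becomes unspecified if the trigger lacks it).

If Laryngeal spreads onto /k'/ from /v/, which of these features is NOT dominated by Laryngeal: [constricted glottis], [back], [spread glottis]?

Under this geometry, Laryngeal contains [spread glottis], [constricted glottis], [voice].
[spread glottis], [constricted glottis] all lie under Laryngeal, so they are overwritten when Laryngeal spreads.
[back] is not within the Laryngeal subtree (it hangs from Z-node), so /k'/'s [back] value survives.

[back]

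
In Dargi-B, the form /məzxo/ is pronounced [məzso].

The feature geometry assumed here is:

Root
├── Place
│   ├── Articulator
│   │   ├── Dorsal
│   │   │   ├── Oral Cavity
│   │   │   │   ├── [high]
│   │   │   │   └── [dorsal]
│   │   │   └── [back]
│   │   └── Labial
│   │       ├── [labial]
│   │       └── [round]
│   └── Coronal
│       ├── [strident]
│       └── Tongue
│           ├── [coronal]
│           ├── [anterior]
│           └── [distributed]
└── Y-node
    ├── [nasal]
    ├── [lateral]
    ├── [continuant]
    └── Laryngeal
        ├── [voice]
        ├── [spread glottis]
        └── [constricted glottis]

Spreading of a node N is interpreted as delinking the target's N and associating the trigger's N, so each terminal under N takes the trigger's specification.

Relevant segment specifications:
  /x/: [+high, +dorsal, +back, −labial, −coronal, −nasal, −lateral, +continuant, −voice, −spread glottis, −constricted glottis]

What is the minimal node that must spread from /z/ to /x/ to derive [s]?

The alternation /x/ → [s] changes [coronal], [anterior], [distributed], [strident], [dorsal], [high], [back] and nothing else.
These terminals are all dominated by Place, and no proper subconstituent of Place covers them all; Place is their lowest common ancestor.
Spreading Place from /z/ overwrites each of those terminals with /z/'s values, yielding exactly [s].
Had Root spread, [voice] would have taken /z/'s value; it stays as in /x/, confirming the spreading constituent is exactly Place.

Place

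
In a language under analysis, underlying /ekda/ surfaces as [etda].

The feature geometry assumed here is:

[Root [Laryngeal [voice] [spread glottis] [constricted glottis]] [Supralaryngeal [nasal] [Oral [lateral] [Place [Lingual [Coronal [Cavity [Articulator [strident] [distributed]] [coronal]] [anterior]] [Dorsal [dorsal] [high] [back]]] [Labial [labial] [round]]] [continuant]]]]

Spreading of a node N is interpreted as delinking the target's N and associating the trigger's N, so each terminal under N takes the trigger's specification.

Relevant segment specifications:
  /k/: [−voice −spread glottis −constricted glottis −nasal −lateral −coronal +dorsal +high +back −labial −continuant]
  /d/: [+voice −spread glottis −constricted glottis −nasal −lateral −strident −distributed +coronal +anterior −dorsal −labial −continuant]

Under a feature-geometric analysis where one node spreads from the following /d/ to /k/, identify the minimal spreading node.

Lingual

The alternation /k/ → [t] changes [coronal], [anterior], [distributed], [strident], [dorsal], [high], [back] and nothing else.
These terminals are all dominated by Lingual, and no proper subconstituent of Lingual covers them all; Lingual is their lowest common ancestor.
Spreading Lingual from /d/ overwrites each of those terminals with /d/'s values, yielding exactly [t].
[voice], a feature on which the two segments disagree outside Lingual, is unchanged — nothing dominating it spread, and Lingual is the minimal sufficient constituent.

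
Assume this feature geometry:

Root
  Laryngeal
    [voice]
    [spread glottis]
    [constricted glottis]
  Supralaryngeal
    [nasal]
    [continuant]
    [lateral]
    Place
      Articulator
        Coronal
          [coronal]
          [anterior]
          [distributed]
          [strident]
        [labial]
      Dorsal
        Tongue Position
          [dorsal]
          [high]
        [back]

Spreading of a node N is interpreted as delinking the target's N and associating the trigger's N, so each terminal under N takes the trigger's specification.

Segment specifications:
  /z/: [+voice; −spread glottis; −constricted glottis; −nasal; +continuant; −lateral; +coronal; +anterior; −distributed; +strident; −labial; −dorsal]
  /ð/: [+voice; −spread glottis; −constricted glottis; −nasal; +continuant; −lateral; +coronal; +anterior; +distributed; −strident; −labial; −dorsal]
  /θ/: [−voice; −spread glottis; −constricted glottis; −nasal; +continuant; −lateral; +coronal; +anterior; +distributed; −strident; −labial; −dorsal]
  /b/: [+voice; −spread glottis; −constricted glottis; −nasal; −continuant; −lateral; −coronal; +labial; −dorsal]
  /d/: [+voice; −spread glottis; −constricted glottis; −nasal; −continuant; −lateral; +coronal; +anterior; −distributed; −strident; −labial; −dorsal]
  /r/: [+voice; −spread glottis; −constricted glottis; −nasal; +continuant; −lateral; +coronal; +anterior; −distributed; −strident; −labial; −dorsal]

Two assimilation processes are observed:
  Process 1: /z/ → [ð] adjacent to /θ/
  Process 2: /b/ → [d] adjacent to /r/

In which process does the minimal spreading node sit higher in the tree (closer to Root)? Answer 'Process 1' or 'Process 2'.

Process 1: the features that change are [distributed], [strident]; the minimal node is Coronal (depth 4).
Process 2: the features that change are [labial], [coronal], [anterior], [distributed], [strident]; the minimal node is Articulator (depth 3).
Articulator (depth 3) sits above Coronal (depth 4), making Process 2 the one with the higher spreading node.

Process 2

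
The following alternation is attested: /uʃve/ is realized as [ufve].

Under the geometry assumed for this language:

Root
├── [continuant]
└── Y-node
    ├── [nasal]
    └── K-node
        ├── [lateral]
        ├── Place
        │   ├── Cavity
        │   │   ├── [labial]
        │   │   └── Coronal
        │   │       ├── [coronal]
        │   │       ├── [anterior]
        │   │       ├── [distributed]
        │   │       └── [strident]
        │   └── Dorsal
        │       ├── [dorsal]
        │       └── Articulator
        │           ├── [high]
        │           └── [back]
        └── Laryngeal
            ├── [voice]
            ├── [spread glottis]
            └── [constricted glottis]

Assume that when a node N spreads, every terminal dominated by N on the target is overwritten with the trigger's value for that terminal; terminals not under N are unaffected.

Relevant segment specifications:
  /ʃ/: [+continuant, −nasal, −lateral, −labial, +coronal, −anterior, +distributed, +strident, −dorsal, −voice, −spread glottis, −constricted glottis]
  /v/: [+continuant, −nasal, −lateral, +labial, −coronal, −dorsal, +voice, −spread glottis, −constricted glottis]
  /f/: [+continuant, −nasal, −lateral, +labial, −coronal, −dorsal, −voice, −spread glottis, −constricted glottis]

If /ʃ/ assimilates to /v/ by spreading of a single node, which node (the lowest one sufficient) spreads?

Feature comparison: [labial], [coronal], [anterior], [distributed], [strident] differ between /ʃ/ and [f]; the remaining terminals match.
Tracing each changed feature up the tree, the paths first meet at Cavity; any lower node misses at least one of them.
Spreading Cavity from /v/ overwrites each of those terminals with /v/'s values, yielding exactly [f].
[voice] stays as in /ʃ/ although /v/ differs there, so no node dominating it spread; among the remaining candidates Cavity is the lowest that derives the output.

Cavity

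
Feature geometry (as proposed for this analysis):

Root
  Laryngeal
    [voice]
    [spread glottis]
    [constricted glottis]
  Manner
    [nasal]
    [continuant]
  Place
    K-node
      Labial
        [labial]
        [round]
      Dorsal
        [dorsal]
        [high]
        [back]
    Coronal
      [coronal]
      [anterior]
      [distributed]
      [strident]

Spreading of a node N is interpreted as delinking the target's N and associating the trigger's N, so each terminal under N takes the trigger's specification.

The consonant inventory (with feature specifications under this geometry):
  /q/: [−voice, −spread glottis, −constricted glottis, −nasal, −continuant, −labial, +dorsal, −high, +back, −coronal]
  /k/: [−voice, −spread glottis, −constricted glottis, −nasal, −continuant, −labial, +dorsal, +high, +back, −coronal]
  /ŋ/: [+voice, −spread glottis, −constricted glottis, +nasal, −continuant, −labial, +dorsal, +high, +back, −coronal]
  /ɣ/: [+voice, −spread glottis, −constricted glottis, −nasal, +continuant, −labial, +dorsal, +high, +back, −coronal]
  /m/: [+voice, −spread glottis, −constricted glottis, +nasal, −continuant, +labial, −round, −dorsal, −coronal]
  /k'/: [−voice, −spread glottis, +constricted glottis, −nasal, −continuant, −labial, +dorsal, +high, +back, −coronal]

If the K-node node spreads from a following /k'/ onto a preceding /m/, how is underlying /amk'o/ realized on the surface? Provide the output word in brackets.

K-node immediately or transitively dominates [labial], [round], [dorsal], [high], [back].
After delinking /m/'s K-node and linking /k'/'s, the affected terminals become [−labial], [+dorsal], [+high], [+back]; [voice], [spread glottis], [constricted glottis], … (outside K-node) are retained from /m/.
Among the inventory, only /ŋ/ has exactly this specification, giving the surface form [aŋk'o].

[aŋk'o]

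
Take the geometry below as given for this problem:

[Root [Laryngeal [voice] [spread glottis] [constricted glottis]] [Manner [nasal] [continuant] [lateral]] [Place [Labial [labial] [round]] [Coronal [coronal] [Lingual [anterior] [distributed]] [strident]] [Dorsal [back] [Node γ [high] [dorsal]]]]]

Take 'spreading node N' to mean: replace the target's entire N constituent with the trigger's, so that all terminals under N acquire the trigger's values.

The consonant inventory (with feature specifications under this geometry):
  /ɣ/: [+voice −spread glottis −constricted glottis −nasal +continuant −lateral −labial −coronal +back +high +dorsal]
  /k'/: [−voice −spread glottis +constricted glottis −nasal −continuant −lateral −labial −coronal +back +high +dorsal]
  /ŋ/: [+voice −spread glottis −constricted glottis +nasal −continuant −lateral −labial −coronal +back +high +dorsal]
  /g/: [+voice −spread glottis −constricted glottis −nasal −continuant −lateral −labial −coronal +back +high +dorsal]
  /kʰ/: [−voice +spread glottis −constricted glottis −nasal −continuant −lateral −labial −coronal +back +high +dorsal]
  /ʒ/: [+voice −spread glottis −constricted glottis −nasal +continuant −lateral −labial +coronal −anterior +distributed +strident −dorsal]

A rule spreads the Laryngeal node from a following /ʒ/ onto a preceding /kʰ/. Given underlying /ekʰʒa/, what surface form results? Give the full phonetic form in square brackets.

[egʒa]

Laryngeal immediately or transitively dominates [voice], [spread glottis], [constricted glottis].
After delinking /kʰ/'s Laryngeal and linking /ʒ/'s, the affected terminals become [+voice], [−spread glottis], [−constricted glottis]; [nasal], [continuant], [lateral], … (outside Laryngeal) are retained from /kʰ/.
Among the inventory, only /g/ has exactly this specification, giving the surface form [egʒa].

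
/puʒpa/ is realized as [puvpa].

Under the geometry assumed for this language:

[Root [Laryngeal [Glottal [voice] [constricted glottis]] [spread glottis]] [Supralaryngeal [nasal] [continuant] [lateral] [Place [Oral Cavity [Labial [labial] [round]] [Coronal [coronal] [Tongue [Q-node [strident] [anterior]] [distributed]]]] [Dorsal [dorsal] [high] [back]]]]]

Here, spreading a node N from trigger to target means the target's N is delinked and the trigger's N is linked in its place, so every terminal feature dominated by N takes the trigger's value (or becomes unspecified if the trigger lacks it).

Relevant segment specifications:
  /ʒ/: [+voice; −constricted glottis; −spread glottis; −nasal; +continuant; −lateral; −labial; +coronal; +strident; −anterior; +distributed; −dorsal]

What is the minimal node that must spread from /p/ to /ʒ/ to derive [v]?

Oral Cavity

Comparing /ʒ/ with its surface form [v], the features that change are [labial], [round], [coronal], [anterior], [distributed], [strident].
Tracing each changed feature up the tree, the paths first meet at Oral Cavity; any lower node misses at least one of them.
Delinking /ʒ/'s Oral Cavity and associating /p/'s Oral Cavity gives precisely the feature bundle of [v].
[voice], [continuant] stay as in /ʒ/ although /p/ differs there, so no node dominating them spread; among the remaining candidates Oral Cavity is the lowest that derives the output.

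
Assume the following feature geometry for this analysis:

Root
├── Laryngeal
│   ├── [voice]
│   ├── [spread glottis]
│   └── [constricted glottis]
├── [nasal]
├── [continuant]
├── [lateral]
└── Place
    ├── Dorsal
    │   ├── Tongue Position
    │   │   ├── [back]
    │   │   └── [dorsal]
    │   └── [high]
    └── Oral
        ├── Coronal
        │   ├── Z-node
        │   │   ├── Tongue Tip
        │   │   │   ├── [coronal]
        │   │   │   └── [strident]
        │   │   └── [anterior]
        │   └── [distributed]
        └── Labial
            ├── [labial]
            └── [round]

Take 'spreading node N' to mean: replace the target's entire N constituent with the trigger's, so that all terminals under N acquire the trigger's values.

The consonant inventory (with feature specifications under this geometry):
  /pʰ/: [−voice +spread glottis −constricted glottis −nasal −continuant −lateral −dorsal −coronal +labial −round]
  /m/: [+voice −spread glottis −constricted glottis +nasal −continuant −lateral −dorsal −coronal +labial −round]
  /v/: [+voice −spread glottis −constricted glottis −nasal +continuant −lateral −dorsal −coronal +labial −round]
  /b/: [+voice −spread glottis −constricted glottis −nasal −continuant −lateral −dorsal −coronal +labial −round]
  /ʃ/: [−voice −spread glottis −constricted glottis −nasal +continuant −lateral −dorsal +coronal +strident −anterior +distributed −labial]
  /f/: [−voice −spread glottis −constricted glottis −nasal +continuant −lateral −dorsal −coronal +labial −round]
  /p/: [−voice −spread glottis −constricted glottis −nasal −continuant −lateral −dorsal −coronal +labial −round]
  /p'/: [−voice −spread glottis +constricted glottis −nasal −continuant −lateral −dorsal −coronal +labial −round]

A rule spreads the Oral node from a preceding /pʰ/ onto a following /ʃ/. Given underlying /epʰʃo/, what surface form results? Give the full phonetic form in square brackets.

[epʰfo]

Oral immediately or transitively dominates [coronal], [strident], [anterior], [distributed], [labial], [round].
The target acquires /pʰ/'s values for everything under Oral — [−coronal], [+labial], [−round] — while keeping its own [voice], [spread glottis], [constricted glottis], ….
The resulting bundle matches /f/ in the inventory; substituting it for /ʃ/ gives [epʰfo].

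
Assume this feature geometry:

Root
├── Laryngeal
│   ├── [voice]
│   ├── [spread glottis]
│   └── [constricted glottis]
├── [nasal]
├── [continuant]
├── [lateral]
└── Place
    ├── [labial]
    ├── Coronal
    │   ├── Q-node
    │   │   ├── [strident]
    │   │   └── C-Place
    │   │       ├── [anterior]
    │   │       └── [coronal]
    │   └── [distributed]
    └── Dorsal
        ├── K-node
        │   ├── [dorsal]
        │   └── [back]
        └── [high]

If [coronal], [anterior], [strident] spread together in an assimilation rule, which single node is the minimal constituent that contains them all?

Q-node

[coronal] is immediately dominated by C-Place.
[anterior] is immediately dominated by C-Place.
[strident] is immediately dominated by Q-node.
The lowest node appearing on every path is Q-node; each proper daughter of Q-node fails to dominate at least one of the listed features.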